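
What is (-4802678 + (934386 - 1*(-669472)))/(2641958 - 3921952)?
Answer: 1599410/639997 ≈ 2.4991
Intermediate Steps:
(-4802678 + (934386 - 1*(-669472)))/(2641958 - 3921952) = (-4802678 + (934386 + 669472))/(-1279994) = (-4802678 + 1603858)*(-1/1279994) = -3198820*(-1/1279994) = 1599410/639997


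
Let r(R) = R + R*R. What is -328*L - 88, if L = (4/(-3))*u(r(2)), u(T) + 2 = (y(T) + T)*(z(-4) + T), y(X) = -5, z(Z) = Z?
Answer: -88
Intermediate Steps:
r(R) = R + R²
u(T) = -2 + (-5 + T)*(-4 + T)
L = 0 (L = (4/(-3))*(18 + (2*(1 + 2))² - 18*(1 + 2)) = (4*(-⅓))*(18 + (2*3)² - 18*3) = -4*(18 + 6² - 9*6)/3 = -4*(18 + 36 - 54)/3 = -4/3*0 = 0)
-328*L - 88 = -328*0 - 88 = 0 - 88 = -88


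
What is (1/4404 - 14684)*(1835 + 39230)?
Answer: -2655605176775/4404 ≈ -6.0300e+8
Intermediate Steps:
(1/4404 - 14684)*(1835 + 39230) = (1/4404 - 14684)*41065 = -64668335/4404*41065 = -2655605176775/4404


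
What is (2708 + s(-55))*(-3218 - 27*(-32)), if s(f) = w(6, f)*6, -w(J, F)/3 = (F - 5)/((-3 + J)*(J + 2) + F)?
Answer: -195071272/31 ≈ -6.2926e+6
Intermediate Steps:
w(J, F) = -3*(-5 + F)/(F + (-3 + J)*(2 + J)) (w(J, F) = -3*(F - 5)/((-3 + J)*(J + 2) + F) = -3*(-5 + F)/((-3 + J)*(2 + J) + F) = -3*(-5 + F)/(F + (-3 + J)*(2 + J)))
s(f) = 18*(5 - f)/(24 + f) (s(f) = (3*(5 - f)/(-6 + f + 6² - 1*6))*6 = (3*(5 - f)/(-6 + f + 36 - 6))*6 = (3*(5 - f)/(24 + f))*6 = 18*(5 - f)/(24 + f))
(2708 + s(-55))*(-3218 - 27*(-32)) = (2708 + 18*(5 - 1*(-55))/(24 - 55))*(-3218 - 27*(-32)) = (2708 + 18*(5 + 55)/(-31))*(-3218 + 864) = (2708 + 18*(-1/31)*60)*(-2354) = (2708 - 1080/31)*(-2354) = (82868/31)*(-2354) = -195071272/31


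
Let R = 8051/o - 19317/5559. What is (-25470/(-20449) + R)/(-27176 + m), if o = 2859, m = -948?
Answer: -15888467047/761690865763113 ≈ -2.0859e-5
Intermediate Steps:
R = -3490598/5297727 (R = 8051/2859 - 19317/5559 = 8051*(1/2859) - 19317*1/5559 = 8051/2859 - 6439/1853 = -3490598/5297727 ≈ -0.65889)
(-25470/(-20449) + R)/(-27176 + m) = (-25470/(-20449) - 3490598/5297727)/(-27176 - 948) = (-25470*(-1/20449) - 3490598/5297727)/(-28124) = (25470/20449 - 3490598/5297727)*(-1/28124) = (63553868188/108333219423)*(-1/28124) = -15888467047/761690865763113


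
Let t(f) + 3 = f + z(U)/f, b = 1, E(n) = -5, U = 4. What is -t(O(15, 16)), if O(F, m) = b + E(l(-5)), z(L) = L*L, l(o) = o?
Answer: 11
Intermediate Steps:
z(L) = L²
O(F, m) = -4 (O(F, m) = 1 - 5 = -4)
t(f) = -3 + f + 16/f (t(f) = -3 + (f + 4²/f) = -3 + (f + 16/f) = -3 + f + 16/f)
-t(O(15, 16)) = -(-3 - 4 + 16/(-4)) = -(-3 - 4 + 16*(-¼)) = -(-3 - 4 - 4) = -1*(-11) = 11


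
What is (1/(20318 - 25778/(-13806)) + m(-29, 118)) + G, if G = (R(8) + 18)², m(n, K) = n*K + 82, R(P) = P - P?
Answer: -423048410785/140268043 ≈ -3016.0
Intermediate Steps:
R(P) = 0
m(n, K) = 82 + K*n (m(n, K) = K*n + 82 = 82 + K*n)
G = 324 (G = (0 + 18)² = 18² = 324)
(1/(20318 - 25778/(-13806)) + m(-29, 118)) + G = (1/(20318 - 25778/(-13806)) + (82 + 118*(-29))) + 324 = (1/(20318 - 25778*(-1/13806)) + (82 - 3422)) + 324 = (1/(20318 + 12889/6903) - 3340) + 324 = (1/(140268043/6903) - 3340) + 324 = (6903/140268043 - 3340) + 324 = -468495256717/140268043 + 324 = -423048410785/140268043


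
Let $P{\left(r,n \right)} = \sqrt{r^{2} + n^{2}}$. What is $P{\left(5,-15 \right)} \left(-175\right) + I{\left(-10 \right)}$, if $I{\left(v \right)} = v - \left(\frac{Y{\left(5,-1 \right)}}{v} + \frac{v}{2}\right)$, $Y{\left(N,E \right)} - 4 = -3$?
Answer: $- \frac{49}{10} - 875 \sqrt{10} \approx -2771.9$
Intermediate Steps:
$P{\left(r,n \right)} = \sqrt{n^{2} + r^{2}}$
$Y{\left(N,E \right)} = 1$ ($Y{\left(N,E \right)} = 4 - 3 = 1$)
$I{\left(v \right)} = \frac{v}{2} - \frac{1}{v}$ ($I{\left(v \right)} = v - \left(1 \frac{1}{v} + \frac{v}{2}\right) = v - \left(\frac{1}{v} + v \frac{1}{2}\right) = v - \left(\frac{1}{v} + \frac{v}{2}\right) = \frac{v}{2} - \frac{1}{v}$)
$P{\left(5,-15 \right)} \left(-175\right) + I{\left(-10 \right)} = \sqrt{\left(-15\right)^{2} + 5^{2}} \left(-175\right) + \left(\frac{1}{2} \left(-10\right) - \frac{1}{-10}\right) = \sqrt{225 + 25} \left(-175\right) - \frac{49}{10} = \sqrt{250} \left(-175\right) + \left(-5 + \frac{1}{10}\right) = 5 \sqrt{10} \left(-175\right) - \frac{49}{10} = - 875 \sqrt{10} - \frac{49}{10} = - \frac{49}{10} - 875 \sqrt{10}$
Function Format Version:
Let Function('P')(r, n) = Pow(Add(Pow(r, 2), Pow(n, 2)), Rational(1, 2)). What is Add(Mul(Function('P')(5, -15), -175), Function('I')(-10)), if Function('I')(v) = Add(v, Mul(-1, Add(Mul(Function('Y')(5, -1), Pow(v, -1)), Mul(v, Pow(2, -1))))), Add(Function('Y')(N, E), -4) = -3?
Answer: Add(Rational(-49, 10), Mul(-875, Pow(10, Rational(1, 2)))) ≈ -2771.9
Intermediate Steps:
Function('P')(r, n) = Pow(Add(Pow(n, 2), Pow(r, 2)), Rational(1, 2))
Function('Y')(N, E) = 1 (Function('Y')(N, E) = Add(4, -3) = 1)
Function('I')(v) = Add(Mul(Rational(1, 2), v), Mul(-1, Pow(v, -1))) (Function('I')(v) = Add(v, Mul(-1, Add(Mul(1, Pow(v, -1)), Mul(v, Pow(2, -1))))) = Add(v, Mul(-1, Add(Pow(v, -1), Mul(v, Rational(1, 2))))) = Add(v, Mul(-1, Add(Pow(v, -1), Mul(Rational(1, 2), v)))) = Add(v, Add(Mul(-1, Pow(v, -1)), Mul(Rational(-1, 2), v))) = Add(Mul(Rational(1, 2), v), Mul(-1, Pow(v, -1))))
Add(Mul(Function('P')(5, -15), -175), Function('I')(-10)) = Add(Mul(Pow(Add(Pow(-15, 2), Pow(5, 2)), Rational(1, 2)), -175), Add(Mul(Rational(1, 2), -10), Mul(-1, Pow(-10, -1)))) = Add(Mul(Pow(Add(225, 25), Rational(1, 2)), -175), Add(-5, Mul(-1, Rational(-1, 10)))) = Add(Mul(Pow(250, Rational(1, 2)), -175), Add(-5, Rational(1, 10))) = Add(Mul(Mul(5, Pow(10, Rational(1, 2))), -175), Rational(-49, 10)) = Add(Mul(-875, Pow(10, Rational(1, 2))), Rational(-49, 10)) = Add(Rational(-49, 10), Mul(-875, Pow(10, Rational(1, 2))))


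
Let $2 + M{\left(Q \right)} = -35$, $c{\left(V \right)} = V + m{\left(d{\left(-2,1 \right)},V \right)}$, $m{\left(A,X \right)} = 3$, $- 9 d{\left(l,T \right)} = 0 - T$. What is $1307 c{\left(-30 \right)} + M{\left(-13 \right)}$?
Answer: $-35326$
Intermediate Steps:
$d{\left(l,T \right)} = \frac{T}{9}$ ($d{\left(l,T \right)} = - \frac{0 - T}{9} = - \frac{\left(-1\right) T}{9} = \frac{T}{9}$)
$c{\left(V \right)} = 3 + V$ ($c{\left(V \right)} = V + 3 = 3 + V$)
$M{\left(Q \right)} = -37$ ($M{\left(Q \right)} = -2 - 35 = -37$)
$1307 c{\left(-30 \right)} + M{\left(-13 \right)} = 1307 \left(3 - 30\right) - 37 = 1307 \left(-27\right) - 37 = -35289 - 37 = -35326$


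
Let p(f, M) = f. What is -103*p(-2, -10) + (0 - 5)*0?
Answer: 206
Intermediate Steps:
-103*p(-2, -10) + (0 - 5)*0 = -103*(-2) + (0 - 5)*0 = 206 - 5*0 = 206 + 0 = 206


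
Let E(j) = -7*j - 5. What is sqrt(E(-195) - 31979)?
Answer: I*sqrt(30619) ≈ 174.98*I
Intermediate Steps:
E(j) = -5 - 7*j
sqrt(E(-195) - 31979) = sqrt((-5 - 7*(-195)) - 31979) = sqrt((-5 + 1365) - 31979) = sqrt(1360 - 31979) = sqrt(-30619) = I*sqrt(30619)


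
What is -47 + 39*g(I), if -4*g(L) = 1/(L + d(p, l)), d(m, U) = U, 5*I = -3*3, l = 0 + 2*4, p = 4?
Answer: -6023/124 ≈ -48.573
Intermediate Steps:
l = 8 (l = 0 + 8 = 8)
I = -9/5 (I = (-3*3)/5 = (⅕)*(-9) = -9/5 ≈ -1.8000)
g(L) = -1/(4*(8 + L)) (g(L) = -1/(4*(L + 8)) = -1/(4*(8 + L)))
-47 + 39*g(I) = -47 + 39*(-1/(32 + 4*(-9/5))) = -47 + 39*(-1/(32 - 36/5)) = -47 + 39*(-1/124/5) = -47 + 39*(-1*5/124) = -47 + 39*(-5/124) = -47 - 195/124 = -6023/124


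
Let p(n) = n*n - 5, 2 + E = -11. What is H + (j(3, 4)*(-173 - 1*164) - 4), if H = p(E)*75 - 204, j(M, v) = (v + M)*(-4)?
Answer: 21528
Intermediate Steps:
E = -13 (E = -2 - 11 = -13)
p(n) = -5 + n**2 (p(n) = n**2 - 5 = -5 + n**2)
j(M, v) = -4*M - 4*v (j(M, v) = (M + v)*(-4) = -4*M - 4*v)
H = 12096 (H = (-5 + (-13)**2)*75 - 204 = (-5 + 169)*75 - 204 = 164*75 - 204 = 12300 - 204 = 12096)
H + (j(3, 4)*(-173 - 1*164) - 4) = 12096 + ((-4*3 - 4*4)*(-173 - 1*164) - 4) = 12096 + ((-12 - 16)*(-173 - 164) - 4) = 12096 + (-28*(-337) - 4) = 12096 + (9436 - 4) = 12096 + 9432 = 21528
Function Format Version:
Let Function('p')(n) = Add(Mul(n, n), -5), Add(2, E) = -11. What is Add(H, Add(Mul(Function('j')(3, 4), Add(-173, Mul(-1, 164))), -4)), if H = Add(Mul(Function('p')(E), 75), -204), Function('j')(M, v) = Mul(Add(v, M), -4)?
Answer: 21528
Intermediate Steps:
E = -13 (E = Add(-2, -11) = -13)
Function('p')(n) = Add(-5, Pow(n, 2)) (Function('p')(n) = Add(Pow(n, 2), -5) = Add(-5, Pow(n, 2)))
Function('j')(M, v) = Add(Mul(-4, M), Mul(-4, v)) (Function('j')(M, v) = Mul(Add(M, v), -4) = Add(Mul(-4, M), Mul(-4, v)))
H = 12096 (H = Add(Mul(Add(-5, Pow(-13, 2)), 75), -204) = Add(Mul(Add(-5, 169), 75), -204) = Add(Mul(164, 75), -204) = Add(12300, -204) = 12096)
Add(H, Add(Mul(Function('j')(3, 4), Add(-173, Mul(-1, 164))), -4)) = Add(12096, Add(Mul(Add(Mul(-4, 3), Mul(-4, 4)), Add(-173, Mul(-1, 164))), -4)) = Add(12096, Add(Mul(Add(-12, -16), Add(-173, -164)), -4)) = Add(12096, Add(Mul(-28, -337), -4)) = Add(12096, Add(9436, -4)) = Add(12096, 9432) = 21528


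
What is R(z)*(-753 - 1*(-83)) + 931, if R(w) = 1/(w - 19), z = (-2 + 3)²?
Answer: 8714/9 ≈ 968.22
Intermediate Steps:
z = 1 (z = 1² = 1)
R(w) = 1/(-19 + w)
R(z)*(-753 - 1*(-83)) + 931 = (-753 - 1*(-83))/(-19 + 1) + 931 = (-753 + 83)/(-18) + 931 = -1/18*(-670) + 931 = 335/9 + 931 = 8714/9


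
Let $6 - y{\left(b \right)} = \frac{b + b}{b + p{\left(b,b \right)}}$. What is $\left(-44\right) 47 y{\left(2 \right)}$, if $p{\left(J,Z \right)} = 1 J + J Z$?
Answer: $-11374$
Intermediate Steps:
$p{\left(J,Z \right)} = J + J Z$
$y{\left(b \right)} = 6 - \frac{2 b}{b + b \left(1 + b\right)}$ ($y{\left(b \right)} = 6 - \frac{b + b}{b + b \left(1 + b\right)} = 6 - \frac{2 b}{b + b \left(1 + b\right)}$)
$\left(-44\right) 47 y{\left(2 \right)} = \left(-44\right) 47 \frac{2 \left(5 + 3 \cdot 2\right)}{2 + 2} = - 2068 \frac{2 \left(5 + 6\right)}{4} = - 2068 \cdot 2 \cdot \frac{1}{4} \cdot 11 = \left(-2068\right) \frac{11}{2} = -11374$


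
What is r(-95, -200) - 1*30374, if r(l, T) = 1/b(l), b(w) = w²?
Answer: -274125349/9025 ≈ -30374.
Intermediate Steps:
r(l, T) = l⁻² (r(l, T) = 1/(l²) = l⁻²)
r(-95, -200) - 1*30374 = (-95)⁻² - 1*30374 = 1/9025 - 30374 = -274125349/9025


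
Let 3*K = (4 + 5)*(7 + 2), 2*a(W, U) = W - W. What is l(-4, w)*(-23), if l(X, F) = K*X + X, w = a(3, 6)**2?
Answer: 2576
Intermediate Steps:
a(W, U) = 0 (a(W, U) = (W - W)/2 = (1/2)*0 = 0)
K = 27 (K = ((4 + 5)*(7 + 2))/3 = (9*9)/3 = (1/3)*81 = 27)
w = 0 (w = 0**2 = 0)
l(X, F) = 28*X (l(X, F) = 27*X + X = 28*X)
l(-4, w)*(-23) = (28*(-4))*(-23) = -112*(-23) = 2576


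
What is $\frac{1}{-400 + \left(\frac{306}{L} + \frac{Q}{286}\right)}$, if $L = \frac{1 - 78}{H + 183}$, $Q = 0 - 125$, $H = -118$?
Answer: $- \frac{2002}{1318815} \approx -0.001518$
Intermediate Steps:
$Q = -125$ ($Q = 0 - 125 = -125$)
$L = - \frac{77}{65}$ ($L = \frac{1 - 78}{-118 + 183} = - \frac{77}{65} \approx -1.1846$)
$\frac{1}{-400 + \left(\frac{306}{L} + \frac{Q}{286}\right)} = \frac{1}{-400 + \left(\frac{306}{- \frac{77}{65}} - \frac{125}{286}\right)} = \frac{1}{-400 + \left(306 \left(- \frac{65}{77}\right) - \frac{125}{286}\right)} = \frac{1}{-400 - \frac{518015}{2002}} = \frac{1}{- \frac{1318815}{2002}} = - \frac{2002}{1318815}$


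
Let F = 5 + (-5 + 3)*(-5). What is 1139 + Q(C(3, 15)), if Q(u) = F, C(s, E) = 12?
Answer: 1154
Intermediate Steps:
F = 15 (F = 5 - 2*(-5) = 5 + 10 = 15)
Q(u) = 15
1139 + Q(C(3, 15)) = 1139 + 15 = 1154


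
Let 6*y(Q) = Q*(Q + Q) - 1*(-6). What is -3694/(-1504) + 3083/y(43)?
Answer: 2593973/348176 ≈ 7.4502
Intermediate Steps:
y(Q) = 1 + Q²/3 (y(Q) = (Q*(Q + Q) - 1*(-6))/6 = (Q*(2*Q) + 6)/6 = (2*Q² + 6)/6 = (6 + 2*Q²)/6 = 1 + Q²/3)
-3694/(-1504) + 3083/y(43) = -3694/(-1504) + 3083/(1 + (⅓)*43²) = -3694*(-1/1504) + 3083/(1 + (⅓)*1849) = 1847/752 + 3083/(1 + 1849/3) = 1847/752 + 3083/(1852/3) = 1847/752 + 3083*(3/1852) = 1847/752 + 9249/1852 = 2593973/348176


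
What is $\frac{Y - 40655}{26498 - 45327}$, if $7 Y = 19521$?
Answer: $\frac{265064}{131803} \approx 2.0111$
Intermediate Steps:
$Y = \frac{19521}{7}$ ($Y = \frac{1}{7} \cdot 19521 = \frac{19521}{7} \approx 2788.7$)
$\frac{Y - 40655}{26498 - 45327} = \frac{\frac{19521}{7} - 40655}{26498 - 45327} = - \frac{265064}{7 \left(-18829\right)} = \left(- \frac{265064}{7}\right) \left(- \frac{1}{18829}\right) = \frac{265064}{131803}$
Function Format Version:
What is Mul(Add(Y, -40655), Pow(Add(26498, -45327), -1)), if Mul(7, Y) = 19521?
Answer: Rational(265064, 131803) ≈ 2.0111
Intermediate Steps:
Y = Rational(19521, 7) (Y = Mul(Rational(1, 7), 19521) = Rational(19521, 7) ≈ 2788.7)
Mul(Add(Y, -40655), Pow(Add(26498, -45327), -1)) = Mul(Add(Rational(19521, 7), -40655), Pow(Add(26498, -45327), -1)) = Mul(Rational(-265064, 7), Pow(-18829, -1)) = Mul(Rational(-265064, 7), Rational(-1, 18829)) = Rational(265064, 131803)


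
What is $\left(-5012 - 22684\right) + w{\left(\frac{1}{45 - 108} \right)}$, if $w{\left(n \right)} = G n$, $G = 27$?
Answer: $- \frac{193875}{7} \approx -27696.0$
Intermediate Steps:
$w{\left(n \right)} = 27 n$
$\left(-5012 - 22684\right) + w{\left(\frac{1}{45 - 108} \right)} = \left(-5012 - 22684\right) + \frac{27}{45 - 108} = -27696 + \frac{27}{-63} = -27696 + 27 \left(- \frac{1}{63}\right) = -27696 - \frac{3}{7} = - \frac{193875}{7}$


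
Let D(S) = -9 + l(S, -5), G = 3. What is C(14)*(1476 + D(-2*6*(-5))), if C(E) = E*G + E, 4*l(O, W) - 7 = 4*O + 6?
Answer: 85694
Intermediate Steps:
l(O, W) = 13/4 + O (l(O, W) = 7/4 + (4*O + 6)/4 = 7/4 + (6 + 4*O)/4 = 7/4 + (3/2 + O) = 13/4 + O)
D(S) = -23/4 + S (D(S) = -9 + (13/4 + S) = -23/4 + S)
C(E) = 4*E (C(E) = E*3 + E = 3*E + E = 4*E)
C(14)*(1476 + D(-2*6*(-5))) = (4*14)*(1476 + (-23/4 - 2*6*(-5))) = 56*(1476 + (-23/4 - 12*(-5))) = 56*(1476 + (-23/4 + 60)) = 56*(1476 + 217/4) = 56*(6121/4) = 85694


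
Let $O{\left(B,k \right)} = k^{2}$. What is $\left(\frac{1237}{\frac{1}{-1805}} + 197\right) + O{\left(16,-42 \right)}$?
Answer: $-2230824$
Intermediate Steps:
$\left(\frac{1237}{\frac{1}{-1805}} + 197\right) + O{\left(16,-42 \right)} = \left(\frac{1237}{\frac{1}{-1805}} + 197\right) + \left(-42\right)^{2} = \left(\frac{1237}{- \frac{1}{1805}} + 197\right) + 1764 = \left(1237 \left(-1805\right) + 197\right) + 1764 = \left(-2232785 + 197\right) + 1764 = -2232588 + 1764 = -2230824$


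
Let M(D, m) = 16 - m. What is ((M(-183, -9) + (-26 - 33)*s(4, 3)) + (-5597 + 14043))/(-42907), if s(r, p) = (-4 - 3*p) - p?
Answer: -9415/42907 ≈ -0.21943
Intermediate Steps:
s(r, p) = -4 - 4*p
((M(-183, -9) + (-26 - 33)*s(4, 3)) + (-5597 + 14043))/(-42907) = (((16 - 1*(-9)) + (-26 - 33)*(-4 - 4*3)) + (-5597 + 14043))/(-42907) = (((16 + 9) - 59*(-4 - 12)) + 8446)*(-1/42907) = ((25 - 59*(-16)) + 8446)*(-1/42907) = ((25 + 944) + 8446)*(-1/42907) = (969 + 8446)*(-1/42907) = 9415*(-1/42907) = -9415/42907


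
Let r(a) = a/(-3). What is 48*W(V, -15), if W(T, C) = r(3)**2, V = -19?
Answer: 48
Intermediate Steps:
r(a) = -a/3 (r(a) = a*(-1/3) = -a/3)
W(T, C) = 1 (W(T, C) = (-1/3*3)**2 = (-1)**2 = 1)
48*W(V, -15) = 48*1 = 48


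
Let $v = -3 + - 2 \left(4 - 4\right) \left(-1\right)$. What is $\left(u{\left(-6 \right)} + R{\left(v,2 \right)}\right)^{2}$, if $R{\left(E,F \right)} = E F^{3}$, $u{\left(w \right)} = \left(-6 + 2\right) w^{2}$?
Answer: $28224$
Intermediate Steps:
$v = -3$ ($v = -3 + \left(-2\right) 0 \left(-1\right) = -3 + 0 \left(-1\right) = -3 + 0 = -3$)
$u{\left(w \right)} = - 4 w^{2}$
$\left(u{\left(-6 \right)} + R{\left(v,2 \right)}\right)^{2} = \left(- 4 \left(-6\right)^{2} - 3 \cdot 2^{3}\right)^{2} = \left(\left(-4\right) 36 - 24\right)^{2} = \left(-144 - 24\right)^{2} = \left(-168\right)^{2} = 28224$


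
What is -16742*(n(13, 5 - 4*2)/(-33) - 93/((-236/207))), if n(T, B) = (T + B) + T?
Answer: -479319655/354 ≈ -1.3540e+6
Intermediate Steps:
n(T, B) = B + 2*T (n(T, B) = (B + T) + T = B + 2*T)
-16742*(n(13, 5 - 4*2)/(-33) - 93/((-236/207))) = -16742*(((5 - 4*2) + 2*13)/(-33) - 93/((-236/207))) = -16742*(((5 - 8) + 26)*(-1/33) - 93/((-236*1/207))) = -16742*((-3 + 26)*(-1/33) - 93/(-236/207)) = -16742*(23*(-1/33) - 93*(-207/236)) = -16742*(-23/33 + 19251/236) = -16742*629855/7788 = -479319655/354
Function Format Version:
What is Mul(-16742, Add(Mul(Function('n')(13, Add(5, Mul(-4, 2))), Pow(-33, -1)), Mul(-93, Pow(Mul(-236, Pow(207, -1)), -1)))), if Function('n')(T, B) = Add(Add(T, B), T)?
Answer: Rational(-479319655, 354) ≈ -1.3540e+6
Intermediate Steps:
Function('n')(T, B) = Add(B, Mul(2, T)) (Function('n')(T, B) = Add(Add(B, T), T) = Add(B, Mul(2, T)))
Mul(-16742, Add(Mul(Function('n')(13, Add(5, Mul(-4, 2))), Pow(-33, -1)), Mul(-93, Pow(Mul(-236, Pow(207, -1)), -1)))) = Mul(-16742, Add(Mul(Add(Add(5, Mul(-4, 2)), Mul(2, 13)), Pow(-33, -1)), Mul(-93, Pow(Mul(-236, Pow(207, -1)), -1)))) = Mul(-16742, Add(Mul(Add(Add(5, -8), 26), Rational(-1, 33)), Mul(-93, Pow(Mul(-236, Rational(1, 207)), -1)))) = Mul(-16742, Add(Mul(Add(-3, 26), Rational(-1, 33)), Mul(-93, Pow(Rational(-236, 207), -1)))) = Mul(-16742, Add(Mul(23, Rational(-1, 33)), Mul(-93, Rational(-207, 236)))) = Mul(-16742, Add(Rational(-23, 33), Rational(19251, 236))) = Mul(-16742, Rational(629855, 7788)) = Rational(-479319655, 354)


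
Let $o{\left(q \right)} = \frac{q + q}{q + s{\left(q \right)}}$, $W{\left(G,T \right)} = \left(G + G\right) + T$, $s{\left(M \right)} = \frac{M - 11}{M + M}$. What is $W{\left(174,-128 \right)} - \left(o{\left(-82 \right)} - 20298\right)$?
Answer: $\frac{273990994}{13355} \approx 20516.0$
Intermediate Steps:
$s{\left(M \right)} = \frac{-11 + M}{2 M}$
$W{\left(G,T \right)} = T + 2 G$ ($W{\left(G,T \right)} = 2 G + T = T + 2 G$)
$o{\left(q \right)} = \frac{2 q}{q + \frac{-11 + q}{2 q}}$ ($o{\left(q \right)} = \frac{q + q}{q + \frac{-11 + q}{2 q}} = \frac{2 q}{q + \frac{-11 + q}{2 q}}$)
$W{\left(174,-128 \right)} - \left(o{\left(-82 \right)} - 20298\right) = \left(-128 + 2 \cdot 174\right) - \left(\frac{4 \left(-82\right)^{2}}{-11 - 82 + 2 \left(-82\right)^{2}} - 20298\right) = \left(-128 + 348\right) - \left(4 \cdot 6724 \frac{1}{-11 - 82 + 2 \cdot 6724} - 20298\right) = 220 - \left(4 \cdot 6724 \frac{1}{-11 - 82 + 13448} - 20298\right) = 220 - \left(4 \cdot 6724 \cdot \frac{1}{13355} - 20298\right) = 220 - \left(\frac{26896}{13355} - 20298\right) = 220 - - \frac{271052894}{13355} = 220 + \frac{271052894}{13355} = \frac{273990994}{13355}$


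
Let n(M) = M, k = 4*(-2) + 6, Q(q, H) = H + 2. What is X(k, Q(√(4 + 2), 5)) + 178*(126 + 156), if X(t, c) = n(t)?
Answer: 50194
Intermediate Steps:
Q(q, H) = 2 + H
k = -2 (k = -8 + 6 = -2)
X(t, c) = t
X(k, Q(√(4 + 2), 5)) + 178*(126 + 156) = -2 + 178*(126 + 156) = -2 + 178*282 = -2 + 50196 = 50194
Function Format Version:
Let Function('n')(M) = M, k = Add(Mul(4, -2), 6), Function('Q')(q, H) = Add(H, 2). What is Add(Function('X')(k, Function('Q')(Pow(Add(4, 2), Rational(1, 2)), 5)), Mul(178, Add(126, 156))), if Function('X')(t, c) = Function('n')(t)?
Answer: 50194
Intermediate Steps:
Function('Q')(q, H) = Add(2, H)
k = -2 (k = Add(-8, 6) = -2)
Function('X')(t, c) = t
Add(Function('X')(k, Function('Q')(Pow(Add(4, 2), Rational(1, 2)), 5)), Mul(178, Add(126, 156))) = Add(-2, Mul(178, Add(126, 156))) = Add(-2, Mul(178, 282)) = Add(-2, 50196) = 50194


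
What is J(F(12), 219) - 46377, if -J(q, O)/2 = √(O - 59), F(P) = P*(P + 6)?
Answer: -46377 - 8*√10 ≈ -46402.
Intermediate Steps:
F(P) = P*(6 + P)
J(q, O) = -2*√(-59 + O) (J(q, O) = -2*√(O - 59) = -2*√(-59 + O))
J(F(12), 219) - 46377 = -2*√(-59 + 219) - 46377 = -8*√10 - 46377 = -46377 - 8*√10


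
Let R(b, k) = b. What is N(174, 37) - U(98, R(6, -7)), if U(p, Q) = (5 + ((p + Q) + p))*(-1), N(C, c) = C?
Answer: 381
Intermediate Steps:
U(p, Q) = -5 - Q - 2*p (U(p, Q) = (5 + ((Q + p) + p))*(-1) = (5 + (Q + 2*p))*(-1) = (5 + Q + 2*p)*(-1) = -5 - Q - 2*p)
N(174, 37) - U(98, R(6, -7)) = 174 - (-5 - 1*6 - 2*98) = 174 - (-5 - 6 - 196) = 174 - 1*(-207) = 174 + 207 = 381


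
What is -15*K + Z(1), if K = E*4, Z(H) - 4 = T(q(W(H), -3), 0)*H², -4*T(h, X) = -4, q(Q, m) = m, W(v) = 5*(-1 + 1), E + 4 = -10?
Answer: 845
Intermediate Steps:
E = -14 (E = -4 - 10 = -14)
W(v) = 0 (W(v) = 5*0 = 0)
T(h, X) = 1 (T(h, X) = -¼*(-4) = 1)
Z(H) = 4 + H² (Z(H) = 4 + 1*H² = 4 + H²)
K = -56 (K = -14*4 = -56)
-15*K + Z(1) = -15*(-56) + (4 + 1²) = 840 + (4 + 1) = 840 + 5 = 845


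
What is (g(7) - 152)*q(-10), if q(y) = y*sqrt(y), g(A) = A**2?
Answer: 1030*I*sqrt(10) ≈ 3257.1*I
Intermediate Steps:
q(y) = y**(3/2)
(g(7) - 152)*q(-10) = (7**2 - 152)*(-10)**(3/2) = (49 - 152)*(-10*I*sqrt(10)) = -(-1030)*I*sqrt(10) = 1030*I*sqrt(10)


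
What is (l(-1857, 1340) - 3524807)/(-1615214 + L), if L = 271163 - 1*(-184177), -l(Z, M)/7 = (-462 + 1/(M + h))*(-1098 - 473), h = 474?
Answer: 15610222697/2104011436 ≈ 7.4193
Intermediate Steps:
l(Z, M) = -5080614 + 10997/(474 + M) (l(Z, M) = -7*(-462 + 1/(M + 474))*(-1098 - 473) = -7*(-462 + 1/(474 + M))*(-1571) = -7*(725802 - 1571/(474 + M)) = -5080614 + 10997/(474 + M))
L = 455340 (L = 271163 + 184177 = 455340)
(l(-1857, 1340) - 3524807)/(-1615214 + L) = (10997*(-218987 - 462*1340)/(474 + 1340) - 3524807)/(-1615214 + 455340) = (10997*(-218987 - 619080)/1814 - 3524807)/(-1159874) = (10997*(1/1814)*(-838067) - 3524807)*(-1/1159874) = (-9216222799/1814 - 3524807)*(-1/1159874) = -15610222697/1814*(-1/1159874) = 15610222697/2104011436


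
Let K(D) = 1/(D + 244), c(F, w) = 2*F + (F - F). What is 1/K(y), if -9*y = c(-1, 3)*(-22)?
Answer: 2152/9 ≈ 239.11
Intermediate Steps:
c(F, w) = 2*F (c(F, w) = 2*F + 0 = 2*F)
y = -44/9 (y = -2*(-1)*(-22)/9 = -(-2)*(-22)/9 = -⅑*44 = -44/9 ≈ -4.8889)
K(D) = 1/(244 + D)
1/K(y) = 1/(1/(244 - 44/9)) = 1/(1/(2152/9)) = 1/(9/2152) = 2152/9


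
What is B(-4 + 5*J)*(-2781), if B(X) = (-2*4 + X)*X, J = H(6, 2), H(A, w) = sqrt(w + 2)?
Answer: 33372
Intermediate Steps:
H(A, w) = sqrt(2 + w)
J = 2 (J = sqrt(2 + 2) = sqrt(4) = 2)
B(X) = X*(-8 + X) (B(X) = (-8 + X)*X = X*(-8 + X))
B(-4 + 5*J)*(-2781) = ((-4 + 5*2)*(-8 + (-4 + 5*2)))*(-2781) = ((-4 + 10)*(-8 + (-4 + 10)))*(-2781) = (6*(-8 + 6))*(-2781) = (6*(-2))*(-2781) = -12*(-2781) = 33372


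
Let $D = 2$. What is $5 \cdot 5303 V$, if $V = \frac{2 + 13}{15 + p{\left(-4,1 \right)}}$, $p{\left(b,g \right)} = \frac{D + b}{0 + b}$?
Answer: $\frac{795450}{31} \approx 25660.0$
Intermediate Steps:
$p{\left(b,g \right)} = \frac{2 + b}{b}$ ($p{\left(b,g \right)} = \frac{2 + b}{0 + b} = \frac{2 + b}{b}$)
$V = \frac{30}{31}$ ($V = \frac{2 + 13}{15 + \frac{2 - 4}{-4}} = \frac{15}{15 - - \frac{1}{2}} = \frac{15}{15 + \frac{1}{2}} = \frac{15}{\frac{31}{2}} = 15 \cdot \frac{2}{31} = \frac{30}{31} \approx 0.96774$)
$5 \cdot 5303 V = 5 \cdot 5303 \cdot \frac{30}{31} = 26515 \cdot \frac{30}{31} = \frac{795450}{31}$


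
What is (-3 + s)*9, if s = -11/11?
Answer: -36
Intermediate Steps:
s = -1 (s = -11*1/11 = -1)
(-3 + s)*9 = (-3 - 1)*9 = -4*9 = -36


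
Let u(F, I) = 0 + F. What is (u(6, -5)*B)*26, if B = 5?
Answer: 780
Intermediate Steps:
u(F, I) = F
(u(6, -5)*B)*26 = (6*5)*26 = 30*26 = 780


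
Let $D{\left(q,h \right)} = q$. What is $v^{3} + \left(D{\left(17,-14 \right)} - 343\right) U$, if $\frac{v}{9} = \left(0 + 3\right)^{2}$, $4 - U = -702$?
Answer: $301285$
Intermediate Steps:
$U = 706$ ($U = 4 - -702 = 4 + 702 = 706$)
$v = 81$ ($v = 9 \left(0 + 3\right)^{2} = 9 \cdot 3^{2} = 9 \cdot 9 = 81$)
$v^{3} + \left(D{\left(17,-14 \right)} - 343\right) U = 81^{3} + \left(17 - 343\right) 706 = 531441 - 230156 = 301285$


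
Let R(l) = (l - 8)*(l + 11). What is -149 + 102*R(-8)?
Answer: -5045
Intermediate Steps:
R(l) = (-8 + l)*(11 + l)
-149 + 102*R(-8) = -149 + 102*(-88 + (-8)² + 3*(-8)) = -149 + 102*(-88 + 64 - 24) = -149 + 102*(-48) = -149 - 4896 = -5045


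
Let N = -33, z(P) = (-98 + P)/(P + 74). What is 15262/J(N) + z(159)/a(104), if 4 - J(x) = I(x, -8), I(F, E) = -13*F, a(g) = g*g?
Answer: -38462167611/1071054400 ≈ -35.911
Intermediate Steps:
z(P) = (-98 + P)/(74 + P)
a(g) = g²
J(x) = 4 + 13*x (J(x) = 4 - (-13)*x = 4 + 13*x)
15262/J(N) + z(159)/a(104) = 15262/(4 + 13*(-33)) + ((-98 + 159)/(74 + 159))/(104²) = 15262/(4 - 429) + (61/233)/10816 = 15262/(-425) + ((1/233)*61)*(1/10816) = 15262*(-1/425) + (61/233)*(1/10816) = -15262/425 + 61/2520128 = -38462167611/1071054400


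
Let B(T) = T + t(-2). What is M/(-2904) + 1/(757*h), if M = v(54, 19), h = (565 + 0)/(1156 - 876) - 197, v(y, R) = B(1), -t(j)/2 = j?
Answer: -41491039/24003543432 ≈ -0.0017285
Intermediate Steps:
t(j) = -2*j
B(T) = 4 + T (B(T) = T - 2*(-2) = T + 4 = 4 + T)
v(y, R) = 5 (v(y, R) = 4 + 1 = 5)
h = -10919/56 (h = 565/280 - 197 = 565*(1/280) - 197 = 113/56 - 197 = -10919/56 ≈ -194.98)
M = 5
M/(-2904) + 1/(757*h) = 5/(-2904) + 1/(757*(-10919/56)) = 5*(-1/2904) + (1/757)*(-56/10919) = -5/2904 - 56/8265683 = -41491039/24003543432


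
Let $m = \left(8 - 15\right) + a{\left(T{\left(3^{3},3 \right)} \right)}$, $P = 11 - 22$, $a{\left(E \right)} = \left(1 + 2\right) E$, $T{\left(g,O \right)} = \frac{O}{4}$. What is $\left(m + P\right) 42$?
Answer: $- \frac{1323}{2} \approx -661.5$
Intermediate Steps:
$T{\left(g,O \right)} = \frac{O}{4}$ ($T{\left(g,O \right)} = O \frac{1}{4} = \frac{O}{4}$)
$a{\left(E \right)} = 3 E$
$P = -11$ ($P = 11 - 22 = -11$)
$m = - \frac{19}{4}$ ($m = \left(8 - 15\right) + 3 \cdot \frac{1}{4} \cdot 3 = -7 + 3 \cdot \frac{3}{4} = -7 + \frac{9}{4} = - \frac{19}{4} \approx -4.75$)
$\left(m + P\right) 42 = \left(- \frac{19}{4} - 11\right) 42 = \left(- \frac{63}{4}\right) 42 = - \frac{1323}{2}$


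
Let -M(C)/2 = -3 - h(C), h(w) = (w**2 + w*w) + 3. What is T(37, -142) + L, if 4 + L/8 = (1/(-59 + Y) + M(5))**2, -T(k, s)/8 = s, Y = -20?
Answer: 633045336/6241 ≈ 1.0143e+5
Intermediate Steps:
T(k, s) = -8*s
h(w) = 3 + 2*w**2 (h(w) = (w**2 + w**2) + 3 = 2*w**2 + 3 = 3 + 2*w**2)
M(C) = 12 + 4*C**2 (M(C) = -2*(-3 - (3 + 2*C**2)) = -2*(-3 + (-3 - 2*C**2)) = -2*(-6 - 2*C**2) = 12 + 4*C**2)
L = 625955560/6241 (L = -32 + 8*(1/(-59 - 20) + (12 + 4*5**2))**2 = -32 + 8*(1/(-79) + (12 + 4*25))**2 = -32 + 8*(-1/79 + (12 + 100))**2 = -32 + 8*(-1/79 + 112)**2 = -32 + 8*(8847/79)**2 = -32 + 8*(78269409/6241) = -32 + 626155272/6241 = 625955560/6241 ≈ 1.0030e+5)
T(37, -142) + L = -8*(-142) + 625955560/6241 = 1136 + 625955560/6241 = 633045336/6241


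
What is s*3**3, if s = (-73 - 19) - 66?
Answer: -4266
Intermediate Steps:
s = -158 (s = -92 - 66 = -158)
s*3**3 = -158*3**3 = -158*27 = -4266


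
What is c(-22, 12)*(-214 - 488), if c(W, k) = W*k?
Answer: 185328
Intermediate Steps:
c(-22, 12)*(-214 - 488) = (-22*12)*(-214 - 488) = -264*(-702) = 185328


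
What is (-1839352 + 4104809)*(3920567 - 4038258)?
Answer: -266623899787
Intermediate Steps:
(-1839352 + 4104809)*(3920567 - 4038258) = 2265457*(-117691) = -266623899787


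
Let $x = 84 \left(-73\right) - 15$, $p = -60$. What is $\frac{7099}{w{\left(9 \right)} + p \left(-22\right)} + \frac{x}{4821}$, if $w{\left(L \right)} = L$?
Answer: $\frac{8684972}{2135703} \approx 4.0666$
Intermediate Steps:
$x = -6147$ ($x = -6132 - 15 = -6147$)
$\frac{7099}{w{\left(9 \right)} + p \left(-22\right)} + \frac{x}{4821} = \frac{7099}{9 - -1320} - \frac{6147}{4821} = \frac{7099}{9 + 1320} - \frac{2049}{1607} = \frac{7099}{1329} - \frac{2049}{1607} = \frac{8684972}{2135703}$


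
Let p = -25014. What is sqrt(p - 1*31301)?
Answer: I*sqrt(56315) ≈ 237.31*I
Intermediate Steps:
sqrt(p - 1*31301) = sqrt(-25014 - 1*31301) = sqrt(-25014 - 31301) = sqrt(-56315) = I*sqrt(56315)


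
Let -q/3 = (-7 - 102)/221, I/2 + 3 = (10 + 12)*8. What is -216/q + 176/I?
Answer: -2743184/18857 ≈ -145.47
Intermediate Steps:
I = 346 (I = -6 + 2*((10 + 12)*8) = -6 + 2*(22*8) = -6 + 2*176 = -6 + 352 = 346)
q = 327/221 (q = -3*(-7 - 102)/221 = -(-327)/221 = -3*(-109/221) = 327/221 ≈ 1.4796)
-216/q + 176/I = -216/327/221 + 176/346 = -216*221/327 + 176*(1/346) = -15912/109 + 88/173 = -2743184/18857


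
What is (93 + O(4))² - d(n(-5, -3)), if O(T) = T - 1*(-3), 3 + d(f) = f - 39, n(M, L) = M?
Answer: 10047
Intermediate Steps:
d(f) = -42 + f (d(f) = -3 + (f - 39) = -3 + (-39 + f) = -42 + f)
O(T) = 3 + T (O(T) = T + 3 = 3 + T)
(93 + O(4))² - d(n(-5, -3)) = (93 + (3 + 4))² - (-42 - 5) = (93 + 7)² - 1*(-47) = 100² + 47 = 10000 + 47 = 10047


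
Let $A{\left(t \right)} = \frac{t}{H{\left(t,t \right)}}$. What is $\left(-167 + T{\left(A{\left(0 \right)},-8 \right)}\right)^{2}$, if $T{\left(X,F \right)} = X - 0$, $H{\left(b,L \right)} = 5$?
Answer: $27889$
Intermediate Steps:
$A{\left(t \right)} = \frac{t}{5}$
$T{\left(X,F \right)} = X$ ($T{\left(X,F \right)} = X + 0 = X$)
$\left(-167 + T{\left(A{\left(0 \right)},-8 \right)}\right)^{2} = \left(-167 + \frac{1}{5} \cdot 0\right)^{2} = \left(-167 + 0\right)^{2} = \left(-167\right)^{2} = 27889$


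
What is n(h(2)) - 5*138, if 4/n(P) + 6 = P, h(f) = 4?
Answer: -692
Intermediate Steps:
n(P) = 4/(-6 + P)
n(h(2)) - 5*138 = 4/(-6 + 4) - 5*138 = 4/(-2) - 1*690 = 4*(-½) - 690 = -2 - 690 = -692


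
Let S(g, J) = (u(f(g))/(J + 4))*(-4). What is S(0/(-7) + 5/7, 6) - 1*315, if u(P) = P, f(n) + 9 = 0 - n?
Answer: -10889/35 ≈ -311.11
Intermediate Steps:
f(n) = -9 - n (f(n) = -9 + (0 - n) = -9 - n)
S(g, J) = -4*(-9 - g)/(4 + J) (S(g, J) = ((-9 - g)/(J + 4))*(-4) = ((-9 - g)/(4 + J))*(-4) = -4*(-9 - g)/(4 + J))
S(0/(-7) + 5/7, 6) - 1*315 = 4*(9 + (0/(-7) + 5/7))/(4 + 6) - 1*315 = 4*(9 + (0*(-1/7) + 5*(1/7)))/10 - 315 = 4*(1/10)*(9 + (0 + 5/7)) - 315 = 4*(1/10)*(9 + 5/7) - 315 = 4*(1/10)*(68/7) - 315 = 136/35 - 315 = -10889/35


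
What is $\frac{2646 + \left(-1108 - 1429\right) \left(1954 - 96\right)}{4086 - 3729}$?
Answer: $- \frac{4711100}{357} \approx -13196.0$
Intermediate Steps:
$\frac{2646 + \left(-1108 - 1429\right) \left(1954 - 96\right)}{4086 - 3729} = \frac{2646 - 4713746}{357} = \left(2646 - 4713746\right) \frac{1}{357} = \left(-4711100\right) \frac{1}{357} = - \frac{4711100}{357}$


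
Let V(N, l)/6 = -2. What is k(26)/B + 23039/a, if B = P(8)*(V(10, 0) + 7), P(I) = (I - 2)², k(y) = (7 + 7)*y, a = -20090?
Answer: -572989/180810 ≈ -3.1690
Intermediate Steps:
V(N, l) = -12 (V(N, l) = 6*(-2) = -12)
k(y) = 14*y
P(I) = (-2 + I)²
B = -180 (B = (-2 + 8)²*(-12 + 7) = 6²*(-5) = 36*(-5) = -180)
k(26)/B + 23039/a = (14*26)/(-180) + 23039/(-20090) = 364*(-1/180) + 23039*(-1/20090) = -91/45 - 23039/20090 = -572989/180810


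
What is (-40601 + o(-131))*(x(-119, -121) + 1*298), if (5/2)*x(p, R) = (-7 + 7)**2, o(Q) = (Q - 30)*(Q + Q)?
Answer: 471138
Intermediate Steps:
o(Q) = 2*Q*(-30 + Q) (o(Q) = (-30 + Q)*(2*Q) = 2*Q*(-30 + Q))
x(p, R) = 0 (x(p, R) = 2*(-7 + 7)**2/5 = (2/5)*0**2 = (2/5)*0 = 0)
(-40601 + o(-131))*(x(-119, -121) + 1*298) = (-40601 + 2*(-131)*(-30 - 131))*(0 + 1*298) = (-40601 + 2*(-131)*(-161))*(0 + 298) = (-40601 + 42182)*298 = 1581*298 = 471138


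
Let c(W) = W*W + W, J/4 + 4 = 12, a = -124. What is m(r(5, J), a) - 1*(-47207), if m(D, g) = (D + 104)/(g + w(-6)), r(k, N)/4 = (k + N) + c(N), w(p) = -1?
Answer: 5896399/125 ≈ 47171.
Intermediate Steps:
J = 32 (J = -16 + 4*12 = -16 + 48 = 32)
c(W) = W + W² (c(W) = W² + W = W + W²)
r(k, N) = 4*N + 4*k + 4*N*(1 + N) (r(k, N) = 4*((k + N) + N*(1 + N)) = 4*((N + k) + N*(1 + N)) = 4*(N + k + N*(1 + N)) = 4*N + 4*k + 4*N*(1 + N))
m(D, g) = (104 + D)/(-1 + g) (m(D, g) = (D + 104)/(g - 1) = (104 + D)/(-1 + g))
m(r(5, J), a) - 1*(-47207) = (104 + (4*32 + 4*5 + 4*32*(1 + 32)))/(-1 - 124) - 1*(-47207) = (104 + (128 + 20 + 4*32*33))/(-125) + 47207 = -(104 + (128 + 20 + 4224))/125 + 47207 = -(104 + 4372)/125 + 47207 = -1/125*4476 + 47207 = -4476/125 + 47207 = 5896399/125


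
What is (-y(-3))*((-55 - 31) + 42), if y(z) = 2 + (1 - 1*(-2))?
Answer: 220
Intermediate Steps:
y(z) = 5 (y(z) = 2 + (1 + 2) = 2 + 3 = 5)
(-y(-3))*((-55 - 31) + 42) = (-1*5)*((-55 - 31) + 42) = -5*(-86 + 42) = -5*(-44) = 220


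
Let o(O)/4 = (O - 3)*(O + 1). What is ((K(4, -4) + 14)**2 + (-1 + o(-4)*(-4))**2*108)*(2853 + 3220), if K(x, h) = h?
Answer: 74488697296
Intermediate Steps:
o(O) = 4*(1 + O)*(-3 + O) (o(O) = 4*((O - 3)*(O + 1)) = 4*((-3 + O)*(1 + O)) = 4*((1 + O)*(-3 + O)) = 4*(1 + O)*(-3 + O))
((K(4, -4) + 14)**2 + (-1 + o(-4)*(-4))**2*108)*(2853 + 3220) = ((-4 + 14)**2 + (-1 + (-12 - 8*(-4) + 4*(-4)**2)*(-4))**2*108)*(2853 + 3220) = (10**2 + (-1 + (-12 + 32 + 4*16)*(-4))**2*108)*6073 = (100 + (-1 + (-12 + 32 + 64)*(-4))**2*108)*6073 = (100 + (-1 + 84*(-4))**2*108)*6073 = (100 + (-1 - 336)**2*108)*6073 = (100 + (-337)**2*108)*6073 = (100 + 113569*108)*6073 = (100 + 12265452)*6073 = 12265552*6073 = 74488697296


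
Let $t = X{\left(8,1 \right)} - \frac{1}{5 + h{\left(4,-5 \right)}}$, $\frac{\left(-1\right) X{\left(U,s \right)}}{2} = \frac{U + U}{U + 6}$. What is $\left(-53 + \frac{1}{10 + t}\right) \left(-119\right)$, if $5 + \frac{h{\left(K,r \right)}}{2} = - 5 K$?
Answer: $\frac{15332674}{2437} \approx 6291.6$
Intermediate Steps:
$h{\left(K,r \right)} = -10 - 10 K$ ($h{\left(K,r \right)} = -10 + 2 \left(- 5 K\right) = -10 - 10 K$)
$X{\left(U,s \right)} = - \frac{4 U}{6 + U}$ ($X{\left(U,s \right)} = - 2 \frac{U + U}{U + 6} = - 2 \frac{2 U}{6 + U} = - \frac{4 U}{6 + U}$)
$t = - \frac{713}{315}$ ($t = \left(-4\right) 8 \frac{1}{6 + 8} - \frac{1}{5 - 50} = \left(-4\right) 8 \cdot \frac{1}{14} - \frac{1}{5 - 50} = - \frac{16}{7} - \frac{1}{-45} = - \frac{16}{7} - - \frac{1}{45} = - \frac{16}{7} + \frac{1}{45} = - \frac{713}{315} \approx -2.2635$)
$\left(-53 + \frac{1}{10 + t}\right) \left(-119\right) = \left(-53 + \frac{1}{10 - \frac{713}{315}}\right) \left(-119\right) = \left(-53 + \frac{1}{\frac{2437}{315}}\right) \left(-119\right) = \left(-53 + \frac{315}{2437}\right) \left(-119\right) = \left(- \frac{128846}{2437}\right) \left(-119\right) = \frac{15332674}{2437}$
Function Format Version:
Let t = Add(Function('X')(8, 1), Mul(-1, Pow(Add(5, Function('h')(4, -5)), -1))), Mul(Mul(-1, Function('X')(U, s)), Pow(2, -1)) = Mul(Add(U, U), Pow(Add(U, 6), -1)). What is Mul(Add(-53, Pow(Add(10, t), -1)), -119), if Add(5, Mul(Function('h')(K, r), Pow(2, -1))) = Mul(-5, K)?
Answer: Rational(15332674, 2437) ≈ 6291.6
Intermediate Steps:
Function('h')(K, r) = Add(-10, Mul(-10, K)) (Function('h')(K, r) = Add(-10, Mul(2, Mul(-5, K))) = Add(-10, Mul(-10, K)))
Function('X')(U, s) = Mul(-4, U, Pow(Add(6, U), -1)) (Function('X')(U, s) = Mul(-2, Mul(Add(U, U), Pow(Add(U, 6), -1))) = Mul(-2, Mul(Mul(2, U), Pow(Add(6, U), -1))) = Mul(-2, Mul(2, U, Pow(Add(6, U), -1))) = Mul(-4, U, Pow(Add(6, U), -1)))
t = Rational(-713, 315) (t = Add(Mul(-4, 8, Pow(Add(6, 8), -1)), Mul(-1, Pow(Add(5, Add(-10, Mul(-10, 4))), -1))) = Add(Mul(-4, 8, Pow(14, -1)), Mul(-1, Pow(Add(5, Add(-10, -40)), -1))) = Add(Mul(-4, 8, Rational(1, 14)), Mul(-1, Pow(Add(5, -50), -1))) = Add(Rational(-16, 7), Mul(-1, Pow(-45, -1))) = Add(Rational(-16, 7), Mul(-1, Rational(-1, 45))) = Add(Rational(-16, 7), Rational(1, 45)) = Rational(-713, 315) ≈ -2.2635)
Mul(Add(-53, Pow(Add(10, t), -1)), -119) = Mul(Add(-53, Pow(Add(10, Rational(-713, 315)), -1)), -119) = Mul(Add(-53, Pow(Rational(2437, 315), -1)), -119) = Mul(Add(-53, Rational(315, 2437)), -119) = Mul(Rational(-128846, 2437), -119) = Rational(15332674, 2437)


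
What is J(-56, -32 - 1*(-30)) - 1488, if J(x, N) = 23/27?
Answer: -40153/27 ≈ -1487.1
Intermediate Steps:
J(x, N) = 23/27 (J(x, N) = 23*(1/27) = 23/27)
J(-56, -32 - 1*(-30)) - 1488 = 23/27 - 1488 = -40153/27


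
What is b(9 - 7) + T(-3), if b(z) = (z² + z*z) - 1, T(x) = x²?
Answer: 16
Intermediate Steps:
b(z) = -1 + 2*z² (b(z) = (z² + z²) - 1 = 2*z² - 1 = -1 + 2*z²)
b(9 - 7) + T(-3) = (-1 + 2*(9 - 7)²) + (-3)² = (-1 + 2*2²) + 9 = (-1 + 2*4) + 9 = (-1 + 8) + 9 = 7 + 9 = 16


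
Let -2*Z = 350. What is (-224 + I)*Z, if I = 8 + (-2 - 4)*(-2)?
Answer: 35700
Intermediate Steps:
Z = -175 (Z = -½*350 = -175)
I = 20 (I = 8 - 6*(-2) = 8 + 12 = 20)
(-224 + I)*Z = (-224 + 20)*(-175) = -204*(-175) = 35700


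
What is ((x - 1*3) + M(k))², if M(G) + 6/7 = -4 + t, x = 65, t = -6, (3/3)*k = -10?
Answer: 128164/49 ≈ 2615.6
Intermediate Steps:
k = -10
M(G) = -76/7 (M(G) = -6/7 + (-4 - 6) = -6/7 - 10 = -76/7)
((x - 1*3) + M(k))² = ((65 - 1*3) - 76/7)² = ((65 - 3) - 76/7)² = (62 - 76/7)² = (358/7)² = 128164/49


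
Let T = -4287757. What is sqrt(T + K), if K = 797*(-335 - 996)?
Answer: 2*I*sqrt(1337141) ≈ 2312.7*I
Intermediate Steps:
K = -1060807 (K = 797*(-1331) = -1060807)
sqrt(T + K) = sqrt(-4287757 - 1060807) = sqrt(-5348564) = 2*I*sqrt(1337141)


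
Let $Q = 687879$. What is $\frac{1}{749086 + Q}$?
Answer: $\frac{1}{1436965} \approx 6.9591 \cdot 10^{-7}$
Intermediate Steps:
$\frac{1}{749086 + Q} = \frac{1}{749086 + 687879} = \frac{1}{1436965}$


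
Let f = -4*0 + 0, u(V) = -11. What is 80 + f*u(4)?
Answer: 80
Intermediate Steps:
f = 0 (f = 0 + 0 = 0)
80 + f*u(4) = 80 + 0*(-11) = 80 + 0 = 80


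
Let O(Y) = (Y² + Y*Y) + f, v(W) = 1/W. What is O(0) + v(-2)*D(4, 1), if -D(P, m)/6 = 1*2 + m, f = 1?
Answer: 10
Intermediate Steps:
O(Y) = 1 + 2*Y² (O(Y) = (Y² + Y*Y) + 1 = (Y² + Y²) + 1 = 2*Y² + 1 = 1 + 2*Y²)
D(P, m) = -12 - 6*m (D(P, m) = -6*(1*2 + m) = -6*(2 + m) = -12 - 6*m)
O(0) + v(-2)*D(4, 1) = (1 + 2*0²) + (-12 - 6*1)/(-2) = (1 + 2*0) - (-12 - 6)/2 = (1 + 0) - ½*(-18) = 1 + 9 = 10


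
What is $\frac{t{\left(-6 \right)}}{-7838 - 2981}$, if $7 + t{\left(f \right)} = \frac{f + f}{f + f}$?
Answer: $\frac{6}{10819} \approx 0.00055458$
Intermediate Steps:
$t{\left(f \right)} = -6$ ($t{\left(f \right)} = -7 + \frac{f + f}{f + f} = -7 + \frac{2 f}{2 f} = -7 + 2 f \frac{1}{2 f} = -7 + 1 = -6$)
$\frac{t{\left(-6 \right)}}{-7838 - 2981} = - \frac{6}{-7838 - 2981} = - \frac{6}{-10819} = \left(-6\right) \left(- \frac{1}{10819}\right) = \frac{6}{10819}$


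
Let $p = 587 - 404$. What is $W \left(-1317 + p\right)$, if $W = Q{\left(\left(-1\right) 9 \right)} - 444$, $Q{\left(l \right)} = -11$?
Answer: $515970$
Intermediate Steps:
$p = 183$
$W = -455$ ($W = -11 - 444 = -455$)
$W \left(-1317 + p\right) = - 455 \left(-1317 + 183\right) = \left(-455\right) \left(-1134\right) = 515970$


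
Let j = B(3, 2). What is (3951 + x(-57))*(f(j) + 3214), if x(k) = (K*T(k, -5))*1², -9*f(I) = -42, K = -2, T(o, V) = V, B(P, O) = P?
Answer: 38247416/3 ≈ 1.2749e+7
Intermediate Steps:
j = 3
f(I) = 14/3 (f(I) = -⅑*(-42) = 14/3)
x(k) = 10 (x(k) = -2*(-5)*1² = 10*1 = 10)
(3951 + x(-57))*(f(j) + 3214) = (3951 + 10)*(14/3 + 3214) = 3961*(9656/3) = 38247416/3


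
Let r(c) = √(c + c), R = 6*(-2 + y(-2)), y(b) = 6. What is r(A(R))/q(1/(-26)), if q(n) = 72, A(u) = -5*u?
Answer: I*√15/18 ≈ 0.21517*I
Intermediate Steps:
R = 24 (R = 6*(-2 + 6) = 6*4 = 24)
r(c) = √2*√c (r(c) = √(2*c) = √2*√c)
r(A(R))/q(1/(-26)) = (√2*√(-5*24))/72 = (√2*√(-120))*(1/72) = (√2*(2*I*√30))*(1/72) = (4*I*√15)*(1/72) = I*√15/18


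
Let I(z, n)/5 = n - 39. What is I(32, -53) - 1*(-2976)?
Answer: 2516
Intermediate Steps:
I(z, n) = -195 + 5*n (I(z, n) = 5*(n - 39) = 5*(-39 + n) = -195 + 5*n)
I(32, -53) - 1*(-2976) = (-195 + 5*(-53)) - 1*(-2976) = (-195 - 265) + 2976 = -460 + 2976 = 2516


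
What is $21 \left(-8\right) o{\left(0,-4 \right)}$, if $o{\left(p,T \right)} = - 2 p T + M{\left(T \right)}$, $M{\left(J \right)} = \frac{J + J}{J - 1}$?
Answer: $- \frac{1344}{5} \approx -268.8$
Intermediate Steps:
$M{\left(J \right)} = \frac{2 J}{-1 + J}$
$o{\left(p,T \right)} = - 2 T p + \frac{2 T}{-1 + T}$ ($o{\left(p,T \right)} = - 2 p T + \frac{2 T}{-1 + T} = - 2 T p + \frac{2 T}{-1 + T}$)
$21 \left(-8\right) o{\left(0,-4 \right)} = 21 \left(-8\right) 2 \left(-4\right) \frac{1}{-1 - 4} \left(1 - 0 \left(-1 - 4\right)\right) = - 168 \cdot 2 \left(-4\right) \frac{1}{-5} \left(1 - 0 \left(-5\right)\right) = - 168 \cdot 2 \left(-4\right) \left(- \frac{1}{5}\right) \left(1 + 0\right) = - 168 \cdot 2 \left(-4\right) \left(- \frac{1}{5}\right) 1 = \left(-168\right) \frac{8}{5} = - \frac{1344}{5}$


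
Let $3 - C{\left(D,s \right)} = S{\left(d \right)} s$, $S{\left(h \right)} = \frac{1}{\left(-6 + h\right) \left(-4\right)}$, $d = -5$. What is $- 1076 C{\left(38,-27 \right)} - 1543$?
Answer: $- \frac{59744}{11} \approx -5431.3$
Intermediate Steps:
$S{\left(h \right)} = - \frac{1}{4 \left(-6 + h\right)}$ ($S{\left(h \right)} = \frac{1}{-6 + h} \left(- \frac{1}{4}\right) = - \frac{1}{4 \left(-6 + h\right)}$)
$C{\left(D,s \right)} = 3 - \frac{s}{44}$ ($C{\left(D,s \right)} = 3 - - \frac{1}{-24 + 4 \left(-5\right)} s = 3 - - \frac{1}{-24 - 20} s = 3 - - \frac{1}{-44} s = 3 - \left(-1\right) \left(- \frac{1}{44}\right) s = 3 - \frac{s}{44}$)
$- 1076 C{\left(38,-27 \right)} - 1543 = - 1076 \left(3 - - \frac{27}{44}\right) - 1543 = - 1076 \left(3 + \frac{27}{44}\right) - 1543 = \left(-1076\right) \frac{159}{44} - 1543 = - \frac{42771}{11} - 1543 = - \frac{59744}{11}$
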